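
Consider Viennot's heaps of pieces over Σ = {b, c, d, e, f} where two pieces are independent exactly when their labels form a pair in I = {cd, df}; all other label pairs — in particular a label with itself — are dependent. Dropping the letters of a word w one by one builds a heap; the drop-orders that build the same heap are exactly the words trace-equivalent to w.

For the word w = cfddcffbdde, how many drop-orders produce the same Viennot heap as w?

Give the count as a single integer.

21

piece 0:c — minimal
piece 1:f rests on {0:c}
piece 2:d — minimal
piece 3:d rests on {2:d}
piece 4:c rests on {1:f}
piece 5:f rests on {4:c}
piece 6:f rests on {5:f}
piece 7:b rests on {3:d, 6:f}
piece 8:d rests on {7:b}
piece 9:d rests on {8:d}
piece 10:e rests on {9:d}
minimal pieces: {0:c, 2:d}
ways to finish when only these pieces remain (= sum over removing one remaining piece with nothing left below it):
  1 left: {10}→1
  2 left: {9,10}→1
  3 left: {8,9,10}→1
  4 left: {7,8,9,10}→1
  5 left: {3,7,8,9,10}→1  {6,7,8,9,10}→1
  6 left: {2,3,7,8,9,10}→1  {3,6,7,8,9,10}→2  {5,6,7,8,9,10}→1
  7 left: {2,3,6,7,8,9,10}→3  {3,5,6,7,8,9,10}→3  {4,5,6,7,8,9,10}→1
  8 left: {1,4,5,6,7,8,9,10}→1  {2,3,5,6,7,8,9,10}→6  {3,4,5,6,7,8,9,10}→4
  9 left: {0,1,4,5,6,7,8,9,10}→1  {1,3,4,5,6,7,8,9,10}→5  {2,3,4,5,6,7,8,9,10}→10
  placing 0:c first → 15 extensions
  placing 2:d first → 6 extensions
total linear extensions = 21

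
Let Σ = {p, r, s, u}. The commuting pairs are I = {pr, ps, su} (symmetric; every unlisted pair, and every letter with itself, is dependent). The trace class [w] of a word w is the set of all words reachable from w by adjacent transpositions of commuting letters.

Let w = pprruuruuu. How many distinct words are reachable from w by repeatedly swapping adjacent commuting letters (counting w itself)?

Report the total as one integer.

6

#0=p has no predecessor
#1=p depends on [0:p]
#2=r has no predecessor
#3=r depends on [2:r]
#4=u depends on [1:p, 3:r]
#5=u depends on [4:u]
#6=r depends on [5:u]
#7=u depends on [6:r]
#8=u depends on [7:u]
#9=u depends on [8:u]
sources: [0:p, 2:r]
N(rest) = Σ N(rest − s) over sources s of rest; N(one piece) = 1:
  size 1 → [9]=1
  size 2 → [8,9]=1
  size 3 → [7,8,9]=1
  size 4 → [6,7,8,9]=1
  size 5 → [5,6,7,8,9]=1
  size 6 → [4,5,6,7,8,9]=1
  size 7 → [1,4,5,6,7,8,9]=1  [3,4,5,6,7,8,9]=1
  size 8 → [0,1,4,5,6,7,8,9]=1  [1,3,4,5,6,7,8,9]=2  [2,3,4,5,6,7,8,9]=1
  first=0(p) contributes 3
  first=2(r) contributes 3
|[w]| = 6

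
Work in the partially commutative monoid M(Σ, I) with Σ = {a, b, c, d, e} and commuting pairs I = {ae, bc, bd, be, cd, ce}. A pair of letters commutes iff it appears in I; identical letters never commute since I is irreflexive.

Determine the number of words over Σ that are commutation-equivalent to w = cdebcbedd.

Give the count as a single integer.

756

piece 0:c — minimal
piece 1:d — minimal
piece 2:e rests on {1:d}
piece 3:b — minimal
piece 4:c rests on {0:c}
piece 5:b rests on {3:b}
piece 6:e rests on {2:e}
piece 7:d rests on {6:e}
piece 8:d rests on {7:d}
minimal pieces: {0:c, 1:d, 3:b}
ways to finish when only these pieces remain (= sum over removing one remaining piece with nothing left below it):
  1 left: {4}→1  {5}→1  {8}→1
  2 left: {0,4}→1  {3,5}→1  {4,5}→2  {4,8}→2  {5,8}→2  {7,8}→1
  3 left: {0,4,5}→3  {0,4,8}→3  {3,4,5}→3  {3,5,8}→3  {4,5,8}→6  {4,7,8}→3  {5,7,8}→3  {6,7,8}→1
  4 left: {0,3,4,5}→6  {0,4,5,8}→12  {0,4,7,8}→6  {2,6,7,8}→1  {3,4,5,8}→12  {3,5,7,8}→6  {4,5,7,8}→12  {4,6,7,8}→4  {5,6,7,8}→4
  5 left: {0,3,4,5,8}→30  {0,4,5,7,8}→30  {0,4,6,7,8}→10  {1,2,6,7,8}→1  {2,4,6,7,8}→5  {2,5,6,7,8}→5  {3,4,5,7,8}→30  {3,5,6,7,8}→10  {4,5,6,7,8}→20
  6 left: {0,2,4,6,7,8}→15  {0,3,4,5,7,8}→90  {0,4,5,6,7,8}→60  {1,2,4,6,7,8}→6  {1,2,5,6,7,8}→6  {2,3,5,6,7,8}→15  {2,4,5,6,7,8}→30  {3,4,5,6,7,8}→60
  7 left: {0,1,2,4,6,7,8}→21  {0,2,4,5,6,7,8}→105  {0,3,4,5,6,7,8}→210  {1,2,3,5,6,7,8}→21  {1,2,4,5,6,7,8}→42  {2,3,4,5,6,7,8}→105
  placing 0:c first → 168 extensions
  placing 1:d first → 420 extensions
  placing 3:b first → 168 extensions
total linear extensions = 756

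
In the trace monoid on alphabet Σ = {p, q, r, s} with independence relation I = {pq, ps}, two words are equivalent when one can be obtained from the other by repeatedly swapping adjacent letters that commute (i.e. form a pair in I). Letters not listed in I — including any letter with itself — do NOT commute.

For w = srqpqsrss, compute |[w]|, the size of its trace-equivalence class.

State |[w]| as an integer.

drop 0:s onto floor
drop 1:r onto {0:s}
drop 2:q onto {1:r}
drop 3:p onto {1:r}
drop 4:q onto {2:q}
drop 5:s onto {4:q}
drop 6:r onto {3:p, 5:s}
drop 7:s onto {6:r}
drop 8:s onto {7:s}
ground layer = {0:s}
drop-orders for the pieces not yet dropped (sum over which currently-grounded one goes next):
  1 to go: {8} 1
  2 to go: {7,8} 1
  3 to go: {6,7,8} 1
  4 to go: {3,6,7,8} 1  {5,6,7,8} 1
  5 to go: {3,5,6,7,8} 2  {4,5,6,7,8} 1
  6 to go: {2,4,5,6,7,8} 1  {3,4,5,6,7,8} 3
  7 to go: {2,3,4,5,6,7,8} 4
  if 0:s drops first: 4 orders

4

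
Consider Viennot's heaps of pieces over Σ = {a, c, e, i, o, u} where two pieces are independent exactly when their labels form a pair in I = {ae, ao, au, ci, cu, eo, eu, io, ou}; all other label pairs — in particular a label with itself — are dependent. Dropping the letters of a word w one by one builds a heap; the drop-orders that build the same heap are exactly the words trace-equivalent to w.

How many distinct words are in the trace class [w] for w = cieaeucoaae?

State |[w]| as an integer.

684

0(c) covers ∅
1(i) covers ∅
2(e) covers 0:c, 1:i
3(a) covers 0:c, 1:i
4(e) covers 2:e
5(u) covers 1:i
6(c) covers 3:a, 4:e
7(o) covers 6:c
8(a) covers 6:c
9(a) covers 8:a
10(e) covers 6:c
floor of heap: 0:c, 1:i
completions by unplaced set U, small U first (add the entries for U minus each lowest piece of U):
  |U|=1: {5}:1  {7}:1  {9}:1  {10}:1
  |U|=2: {5,7}:2  {5,9}:2  {5,10}:2  {7,9}:2  {7,10}:2  {8,9}:1  {9,10}:2
  |U|=3: {5,7,9}:6  {5,7,10}:6  {5,8,9}:3  {5,9,10}:6  {7,8,9}:3  {7,9,10}:6  {8,9,10}:3
  |U|=4: {5,7,8,9}:12  {5,7,9,10}:24  {5,8,9,10}:12  {7,8,9,10}:12
  |U|=5: {5,7,8,9,10}:60  {6,7,8,9,10}:12
  |U|=6: {3,6,7,8,9,10}:12  {4,6,7,8,9,10}:12  {5,6,7,8,9,10}:72
  |U|=7: {2,4,6,7,8,9,10}:12  {3,4,6,7,8,9,10}:24  {3,5,6,7,8,9,10}:84  {4,5,6,7,8,9,10}:84
  |U|=8: {2,3,4,6,7,8,9,10}:36  {2,4,5,6,7,8,9,10}:96  {3,4,5,6,7,8,9,10}:192
  |U|=9: {0,2,3,4,6,7,8,9,10}:36  {2,3,4,5,6,7,8,9,10}:324
  start at 0(c): 324
  start at 1(i): 360
sum over floor = 684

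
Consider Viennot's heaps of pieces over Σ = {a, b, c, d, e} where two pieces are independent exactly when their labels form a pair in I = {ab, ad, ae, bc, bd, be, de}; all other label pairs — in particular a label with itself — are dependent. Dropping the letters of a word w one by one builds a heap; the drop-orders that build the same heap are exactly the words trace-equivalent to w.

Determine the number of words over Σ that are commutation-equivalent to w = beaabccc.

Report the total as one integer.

drop 0:b onto floor
drop 1:e onto floor
drop 2:a onto floor
drop 3:a onto {2:a}
drop 4:b onto {0:b}
drop 5:c onto {1:e, 3:a}
drop 6:c onto {5:c}
drop 7:c onto {6:c}
ground layer = {0:b, 1:e, 2:a}
drop-orders for the pieces not yet dropped (sum over which currently-grounded one goes next):
  1 to go: {4} 1  {7} 1
  2 to go: {0,4} 1  {4,7} 2  {6,7} 1
  3 to go: {0,4,7} 3  {4,6,7} 3  {5,6,7} 1
  4 to go: {0,4,6,7} 6  {1,5,6,7} 1  {3,5,6,7} 1  {4,5,6,7} 4
  5 to go: {0,4,5,6,7} 10  {1,3,5,6,7} 2  {1,4,5,6,7} 5  {2,3,5,6,7} 1  {3,4,5,6,7} 5
  6 to go: {0,1,4,5,6,7} 15  {0,3,4,5,6,7} 15  {1,2,3,5,6,7} 3  {1,3,4,5,6,7} 12  {2,3,4,5,6,7} 6
  if 0:b drops first: 21 orders
  if 1:e drops first: 21 orders
  if 2:a drops first: 42 orders
heap linearizations: 84

84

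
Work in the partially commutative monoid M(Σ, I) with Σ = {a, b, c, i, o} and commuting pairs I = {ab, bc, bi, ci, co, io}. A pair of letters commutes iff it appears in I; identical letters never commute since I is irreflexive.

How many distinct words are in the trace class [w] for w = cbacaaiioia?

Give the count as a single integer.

30

piece 0:c — minimal
piece 1:b — minimal
piece 2:a rests on {0:c}
piece 3:c rests on {2:a}
piece 4:a rests on {3:c}
piece 5:a rests on {4:a}
piece 6:i rests on {5:a}
piece 7:i rests on {6:i}
piece 8:o rests on {1:b, 5:a}
piece 9:i rests on {7:i}
piece 10:a rests on {8:o, 9:i}
minimal pieces: {0:c, 1:b}
ways to finish when only these pieces remain (= sum over removing one remaining piece with nothing left below it):
  1 left: {10}→1
  2 left: {8,10}→1  {9,10}→1
  3 left: {1,8,10}→1  {7,9,10}→1  {8,9,10}→2
  4 left: {1,8,9,10}→3  {6,7,9,10}→1  {7,8,9,10}→3
  5 left: {1,7,8,9,10}→6  {6,7,8,9,10}→4
  6 left: {1,6,7,8,9,10}→10  {5,6,7,8,9,10}→4
  7 left: {1,5,6,7,8,9,10}→14  {4,5,6,7,8,9,10}→4
  8 left: {1,4,5,6,7,8,9,10}→18  {3,4,5,6,7,8,9,10}→4
  9 left: {1,3,4,5,6,7,8,9,10}→22  {2,3,4,5,6,7,8,9,10}→4
  placing 0:c first → 26 extensions
  placing 1:b first → 4 extensions
total linear extensions = 30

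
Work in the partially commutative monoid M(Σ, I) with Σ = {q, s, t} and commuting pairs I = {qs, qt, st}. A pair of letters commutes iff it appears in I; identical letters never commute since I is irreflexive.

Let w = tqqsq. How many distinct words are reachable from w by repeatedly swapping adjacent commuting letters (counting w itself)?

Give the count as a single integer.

20

0(t) covers ∅
1(q) covers ∅
2(q) covers 1:q
3(s) covers ∅
4(q) covers 2:q
floor of heap: 0:t, 1:q, 3:s
completions by unplaced set U, small U first (add the entries for U minus each lowest piece of U):
  |U|=1: {0}:1  {3}:1  {4}:1
  |U|=2: {0,3}:2  {0,4}:2  {2,4}:1  {3,4}:2
  |U|=3: {0,2,4}:3  {0,3,4}:6  {1,2,4}:1  {2,3,4}:3
  start at 0(t): 4
  start at 1(q): 12
  start at 3(s): 4
sum over floor = 20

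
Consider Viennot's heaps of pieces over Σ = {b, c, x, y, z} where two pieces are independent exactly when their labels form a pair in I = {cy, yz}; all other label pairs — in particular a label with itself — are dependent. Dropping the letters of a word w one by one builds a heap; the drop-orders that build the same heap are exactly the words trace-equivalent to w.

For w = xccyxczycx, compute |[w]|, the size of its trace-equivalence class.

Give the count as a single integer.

12

0(x) covers ∅
1(c) covers 0:x
2(c) covers 1:c
3(y) covers 0:x
4(x) covers 2:c, 3:y
5(c) covers 4:x
6(z) covers 5:c
7(y) covers 4:x
8(c) covers 6:z
9(x) covers 7:y, 8:c
floor of heap: 0:x
completions by unplaced set U, small U first (add the entries for U minus each lowest piece of U):
  |U|=1: {9}:1
  |U|=2: {7,9}:1  {8,9}:1
  |U|=3: {6,8,9}:1  {7,8,9}:2
  |U|=4: {5,6,8,9}:1  {6,7,8,9}:3
  |U|=5: {5,6,7,8,9}:4
  |U|=6: {4,5,6,7,8,9}:4
  |U|=7: {2,4,5,6,7,8,9}:4  {3,4,5,6,7,8,9}:4
  |U|=8: {1,2,4,5,6,7,8,9}:4  {2,3,4,5,6,7,8,9}:8
  start at 0(x): 12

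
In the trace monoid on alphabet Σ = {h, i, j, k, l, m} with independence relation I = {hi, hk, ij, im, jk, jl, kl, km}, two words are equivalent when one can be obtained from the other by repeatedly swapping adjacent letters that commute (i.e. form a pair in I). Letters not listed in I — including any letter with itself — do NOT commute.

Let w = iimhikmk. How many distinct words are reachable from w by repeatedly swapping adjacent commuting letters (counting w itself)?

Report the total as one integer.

56

drop 0:i onto floor
drop 1:i onto {0:i}
drop 2:m onto floor
drop 3:h onto {2:m}
drop 4:i onto {1:i}
drop 5:k onto {4:i}
drop 6:m onto {3:h}
drop 7:k onto {5:k}
ground layer = {0:i, 2:m}
drop-orders for the pieces not yet dropped (sum over which currently-grounded one goes next):
  1 to go: {6} 1  {7} 1
  2 to go: {3,6} 1  {5,7} 1  {6,7} 2
  3 to go: {2,3,6} 1  {3,6,7} 3  {4,5,7} 1  {5,6,7} 3
  4 to go: {1,4,5,7} 1  {2,3,6,7} 4  {3,5,6,7} 6  {4,5,6,7} 4
  5 to go: {0,1,4,5,7} 1  {1,4,5,6,7} 5  {2,3,5,6,7} 10  {3,4,5,6,7} 10
  6 to go: {0,1,4,5,6,7} 6  {1,3,4,5,6,7} 15  {2,3,4,5,6,7} 20
  if 0:i drops first: 35 orders
  if 2:m drops first: 21 orders
heap linearizations: 56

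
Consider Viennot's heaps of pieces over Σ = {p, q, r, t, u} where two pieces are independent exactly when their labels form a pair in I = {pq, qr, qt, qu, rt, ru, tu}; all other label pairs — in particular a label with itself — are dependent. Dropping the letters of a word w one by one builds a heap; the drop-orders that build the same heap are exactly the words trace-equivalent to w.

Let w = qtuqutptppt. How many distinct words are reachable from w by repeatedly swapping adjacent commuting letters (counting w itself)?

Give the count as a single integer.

#0=q has no predecessor
#1=t has no predecessor
#2=u has no predecessor
#3=q depends on [0:q]
#4=u depends on [2:u]
#5=t depends on [1:t]
#6=p depends on [4:u, 5:t]
#7=t depends on [6:p]
#8=p depends on [7:t]
#9=p depends on [8:p]
#10=t depends on [9:p]
sources: [0:q, 1:t, 2:u]
N(rest) = Σ N(rest − s) over sources s of rest; N(one piece) = 1:
  size 1 → [3]=1  [10]=1
  size 2 → [0,3]=1  [3,10]=2  [9,10]=1
  size 3 → [0,3,10]=3  [3,9,10]=3  [8,9,10]=1
  size 4 → [0,3,9,10]=6  [3,8,9,10]=4  [7,8,9,10]=1
  size 5 → [0,3,8,9,10]=10  [3,7,8,9,10]=5  [6,7,8,9,10]=1
  size 6 → [0,3,7,8,9,10]=15  [3,6,7,8,9,10]=6  [4,6,7,8,9,10]=1  [5,6,7,8,9,10]=1
  size 7 → [0,3,6,7,8,9,10]=21  [1,5,6,7,8,9,10]=1  [2,4,6,7,8,9,10]=1  [3,4,6,7,8,9,10]=7  [3,5,6,7,8,9,10]=7  [4,5,6,7,8,9,10]=2
  size 8 → [0,3,4,6,7,8,9,10]=28  [0,3,5,6,7,8,9,10]=28  [1,3,5,6,7,8,9,10]=8  [1,4,5,6,7,8,9,10]=3  [2,3,4,6,7,8,9,10]=8  [2,4,5,6,7,8,9,10]=3  [3,4,5,6,7,8,9,10]=16
  size 9 → [0,1,3,5,6,7,8,9,10]=36  [0,2,3,4,6,7,8,9,10]=36  [0,3,4,5,6,7,8,9,10]=72  [1,2,4,5,6,7,8,9,10]=6  [1,3,4,5,6,7,8,9,10]=27  [2,3,4,5,6,7,8,9,10]=27
  first=0(q) contributes 60
  first=1(t) contributes 135
  first=2(u) contributes 135
|[w]| = 330

330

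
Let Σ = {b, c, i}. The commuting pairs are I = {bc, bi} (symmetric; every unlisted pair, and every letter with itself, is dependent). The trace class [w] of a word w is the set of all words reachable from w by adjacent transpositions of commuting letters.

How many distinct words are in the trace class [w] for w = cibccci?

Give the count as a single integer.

#0=c has no predecessor
#1=i depends on [0:c]
#2=b has no predecessor
#3=c depends on [1:i]
#4=c depends on [3:c]
#5=c depends on [4:c]
#6=i depends on [5:c]
sources: [0:c, 2:b]
N(rest) = Σ N(rest − s) over sources s of rest; N(one piece) = 1:
  size 1 → [2]=1  [6]=1
  size 2 → [2,6]=2  [5,6]=1
  size 3 → [2,5,6]=3  [4,5,6]=1
  size 4 → [2,4,5,6]=4  [3,4,5,6]=1
  size 5 → [1,3,4,5,6]=1  [2,3,4,5,6]=5
  first=0(c) contributes 6
  first=2(b) contributes 1
|[w]| = 7

7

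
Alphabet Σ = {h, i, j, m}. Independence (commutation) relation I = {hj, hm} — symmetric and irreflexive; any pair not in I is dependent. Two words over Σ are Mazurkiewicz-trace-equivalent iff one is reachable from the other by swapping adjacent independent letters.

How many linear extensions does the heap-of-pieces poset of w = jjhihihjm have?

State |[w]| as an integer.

9

0(j) covers ∅
1(j) covers 0:j
2(h) covers ∅
3(i) covers 1:j, 2:h
4(h) covers 3:i
5(i) covers 4:h
6(h) covers 5:i
7(j) covers 5:i
8(m) covers 7:j
floor of heap: 0:j, 2:h
completions by unplaced set U, small U first (add the entries for U minus each lowest piece of U):
  |U|=1: {6}:1  {8}:1
  |U|=2: {6,8}:2  {7,8}:1
  |U|=3: {6,7,8}:3
  |U|=4: {5,6,7,8}:3
  |U|=5: {4,5,6,7,8}:3
  |U|=6: {3,4,5,6,7,8}:3
  |U|=7: {1,3,4,5,6,7,8}:3  {2,3,4,5,6,7,8}:3
  start at 0(j): 6
  start at 2(h): 3
sum over floor = 9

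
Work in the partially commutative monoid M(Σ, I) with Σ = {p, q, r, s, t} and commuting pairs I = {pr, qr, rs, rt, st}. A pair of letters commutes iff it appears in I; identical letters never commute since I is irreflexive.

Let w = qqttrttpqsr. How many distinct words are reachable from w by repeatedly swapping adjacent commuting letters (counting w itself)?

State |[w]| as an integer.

55

0(q) covers ∅
1(q) covers 0:q
2(t) covers 1:q
3(t) covers 2:t
4(r) covers ∅
5(t) covers 3:t
6(t) covers 5:t
7(p) covers 6:t
8(q) covers 7:p
9(s) covers 8:q
10(r) covers 4:r
floor of heap: 0:q, 4:r
completions by unplaced set U, small U first (add the entries for U minus each lowest piece of U):
  |U|=1: {9}:1  {10}:1
  |U|=2: {4,10}:1  {8,9}:1  {9,10}:2
  |U|=3: {4,9,10}:3  {7,8,9}:1  {8,9,10}:3
  |U|=4: {4,8,9,10}:6  {6,7,8,9}:1  {7,8,9,10}:4
  |U|=5: {4,7,8,9,10}:10  {5,6,7,8,9}:1  {6,7,8,9,10}:5
  |U|=6: {3,5,6,7,8,9}:1  {4,6,7,8,9,10}:15  {5,6,7,8,9,10}:6
  |U|=7: {2,3,5,6,7,8,9}:1  {3,5,6,7,8,9,10}:7  {4,5,6,7,8,9,10}:21
  |U|=8: {1,2,3,5,6,7,8,9}:1  {2,3,5,6,7,8,9,10}:8  {3,4,5,6,7,8,9,10}:28
  |U|=9: {0,1,2,3,5,6,7,8,9}:1  {1,2,3,5,6,7,8,9,10}:9  {2,3,4,5,6,7,8,9,10}:36
  start at 0(q): 45
  start at 4(r): 10
sum over floor = 55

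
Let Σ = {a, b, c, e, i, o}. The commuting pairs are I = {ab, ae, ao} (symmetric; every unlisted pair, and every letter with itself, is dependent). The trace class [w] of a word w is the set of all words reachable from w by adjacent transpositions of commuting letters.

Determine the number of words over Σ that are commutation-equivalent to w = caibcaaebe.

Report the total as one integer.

10

drop 0:c onto floor
drop 1:a onto {0:c}
drop 2:i onto {1:a}
drop 3:b onto {2:i}
drop 4:c onto {3:b}
drop 5:a onto {4:c}
drop 6:a onto {5:a}
drop 7:e onto {4:c}
drop 8:b onto {7:e}
drop 9:e onto {8:b}
ground layer = {0:c}
drop-orders for the pieces not yet dropped (sum over which currently-grounded one goes next):
  1 to go: {6} 1  {9} 1
  2 to go: {5,6} 1  {6,9} 2  {8,9} 1
  3 to go: {5,6,9} 3  {6,8,9} 3  {7,8,9} 1
  4 to go: {5,6,8,9} 6  {6,7,8,9} 4
  5 to go: {5,6,7,8,9} 10
  6 to go: {4,5,6,7,8,9} 10
  7 to go: {3,4,5,6,7,8,9} 10
  8 to go: {2,3,4,5,6,7,8,9} 10
  if 0:c drops first: 10 orders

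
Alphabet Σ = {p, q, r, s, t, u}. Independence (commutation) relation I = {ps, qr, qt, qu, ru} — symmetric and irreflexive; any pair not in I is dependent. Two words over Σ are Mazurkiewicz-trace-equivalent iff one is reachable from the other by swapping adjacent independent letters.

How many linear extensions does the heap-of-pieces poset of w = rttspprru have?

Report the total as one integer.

#0=r has no predecessor
#1=t depends on [0:r]
#2=t depends on [1:t]
#3=s depends on [2:t]
#4=p depends on [2:t]
#5=p depends on [4:p]
#6=r depends on [3:s, 5:p]
#7=r depends on [6:r]
#8=u depends on [3:s, 5:p]
sources: [0:r]
N(rest) = Σ N(rest − s) over sources s of rest; N(one piece) = 1:
  size 1 → [7]=1  [8]=1
  size 2 → [6,7]=1  [7,8]=2
  size 3 → [6,7,8]=3
  size 4 → [3,6,7,8]=3  [5,6,7,8]=3
  size 5 → [3,5,6,7,8]=6  [4,5,6,7,8]=3
  size 6 → [3,4,5,6,7,8]=9
  size 7 → [2,3,4,5,6,7,8]=9
  first=0(r) contributes 9

9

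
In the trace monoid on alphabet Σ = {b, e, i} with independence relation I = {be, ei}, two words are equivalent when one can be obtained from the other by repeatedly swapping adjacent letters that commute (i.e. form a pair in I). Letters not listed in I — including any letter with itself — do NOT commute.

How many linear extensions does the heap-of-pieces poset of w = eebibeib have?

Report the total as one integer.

56

piece 0:e — minimal
piece 1:e rests on {0:e}
piece 2:b — minimal
piece 3:i rests on {2:b}
piece 4:b rests on {3:i}
piece 5:e rests on {1:e}
piece 6:i rests on {4:b}
piece 7:b rests on {6:i}
minimal pieces: {0:e, 2:b}
ways to finish when only these pieces remain (= sum over removing one remaining piece with nothing left below it):
  1 left: {5}→1  {7}→1
  2 left: {1,5}→1  {5,7}→2  {6,7}→1
  3 left: {0,1,5}→1  {1,5,7}→3  {4,6,7}→1  {5,6,7}→3
  4 left: {0,1,5,7}→4  {1,5,6,7}→6  {3,4,6,7}→1  {4,5,6,7}→4
  5 left: {0,1,5,6,7}→10  {1,4,5,6,7}→10  {2,3,4,6,7}→1  {3,4,5,6,7}→5
  6 left: {0,1,4,5,6,7}→20  {1,3,4,5,6,7}→15  {2,3,4,5,6,7}→6
  placing 0:e first → 21 extensions
  placing 2:b first → 35 extensions
total linear extensions = 56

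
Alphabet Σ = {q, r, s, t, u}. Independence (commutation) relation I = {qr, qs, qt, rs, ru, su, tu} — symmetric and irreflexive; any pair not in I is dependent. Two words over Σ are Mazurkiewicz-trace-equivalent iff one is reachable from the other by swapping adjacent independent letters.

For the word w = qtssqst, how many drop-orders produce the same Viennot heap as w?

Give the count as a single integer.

piece 0:q — minimal
piece 1:t — minimal
piece 2:s rests on {1:t}
piece 3:s rests on {2:s}
piece 4:q rests on {0:q}
piece 5:s rests on {3:s}
piece 6:t rests on {5:s}
minimal pieces: {0:q, 1:t}
ways to finish when only these pieces remain (= sum over removing one remaining piece with nothing left below it):
  1 left: {4}→1  {6}→1
  2 left: {0,4}→1  {4,6}→2  {5,6}→1
  3 left: {0,4,6}→3  {3,5,6}→1  {4,5,6}→3
  4 left: {0,4,5,6}→6  {2,3,5,6}→1  {3,4,5,6}→4
  5 left: {0,3,4,5,6}→10  {1,2,3,5,6}→1  {2,3,4,5,6}→5
  placing 0:q first → 6 extensions
  placing 1:t first → 15 extensions
total linear extensions = 21

21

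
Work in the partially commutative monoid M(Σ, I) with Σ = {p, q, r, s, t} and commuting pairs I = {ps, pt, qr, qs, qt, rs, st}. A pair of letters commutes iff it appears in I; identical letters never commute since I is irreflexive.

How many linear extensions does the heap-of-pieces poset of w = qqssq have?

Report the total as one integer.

10

0(q) covers ∅
1(q) covers 0:q
2(s) covers ∅
3(s) covers 2:s
4(q) covers 1:q
floor of heap: 0:q, 2:s
completions by unplaced set U, small U first (add the entries for U minus each lowest piece of U):
  |U|=1: {3}:1  {4}:1
  |U|=2: {1,4}:1  {2,3}:1  {3,4}:2
  |U|=3: {0,1,4}:1  {1,3,4}:3  {2,3,4}:3
  start at 0(q): 6
  start at 2(s): 4
sum over floor = 10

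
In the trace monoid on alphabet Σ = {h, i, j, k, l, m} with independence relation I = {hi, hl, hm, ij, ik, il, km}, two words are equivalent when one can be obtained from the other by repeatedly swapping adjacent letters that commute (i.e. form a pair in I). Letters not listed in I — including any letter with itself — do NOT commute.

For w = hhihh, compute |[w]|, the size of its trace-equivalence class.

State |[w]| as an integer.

0(h) covers ∅
1(h) covers 0:h
2(i) covers ∅
3(h) covers 1:h
4(h) covers 3:h
floor of heap: 0:h, 2:i
completions by unplaced set U, small U first (add the entries for U minus each lowest piece of U):
  |U|=1: {2}:1  {4}:1
  |U|=2: {2,4}:2  {3,4}:1
  |U|=3: {1,3,4}:1  {2,3,4}:3
  start at 0(h): 4
  start at 2(i): 1
sum over floor = 5

5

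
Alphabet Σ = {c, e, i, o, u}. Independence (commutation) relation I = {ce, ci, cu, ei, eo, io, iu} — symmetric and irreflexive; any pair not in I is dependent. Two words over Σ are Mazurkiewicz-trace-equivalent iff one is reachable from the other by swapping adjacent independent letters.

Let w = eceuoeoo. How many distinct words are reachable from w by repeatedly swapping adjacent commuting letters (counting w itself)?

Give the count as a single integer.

drop 0:e onto floor
drop 1:c onto floor
drop 2:e onto {0:e}
drop 3:u onto {2:e}
drop 4:o onto {1:c, 3:u}
drop 5:e onto {3:u}
drop 6:o onto {4:o}
drop 7:o onto {6:o}
ground layer = {0:e, 1:c}
drop-orders for the pieces not yet dropped (sum over which currently-grounded one goes next):
  1 to go: {5} 1  {7} 1
  2 to go: {5,7} 2  {6,7} 1
  3 to go: {4,6,7} 1  {5,6,7} 3
  4 to go: {1,4,6,7} 1  {4,5,6,7} 4
  5 to go: {1,4,5,6,7} 5  {3,4,5,6,7} 4
  6 to go: {1,3,4,5,6,7} 9  {2,3,4,5,6,7} 4
  if 0:e drops first: 13 orders
  if 1:c drops first: 4 orders
heap linearizations: 17

17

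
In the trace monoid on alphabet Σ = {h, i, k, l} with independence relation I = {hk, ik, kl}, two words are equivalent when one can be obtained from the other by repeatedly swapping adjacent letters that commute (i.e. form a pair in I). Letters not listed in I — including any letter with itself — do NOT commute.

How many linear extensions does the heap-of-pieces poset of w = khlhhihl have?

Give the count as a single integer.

8

0(k) covers ∅
1(h) covers ∅
2(l) covers 1:h
3(h) covers 2:l
4(h) covers 3:h
5(i) covers 4:h
6(h) covers 5:i
7(l) covers 6:h
floor of heap: 0:k, 1:h
completions by unplaced set U, small U first (add the entries for U minus each lowest piece of U):
  |U|=1: {0}:1  {7}:1
  |U|=2: {0,7}:2  {6,7}:1
  |U|=3: {0,6,7}:3  {5,6,7}:1
  |U|=4: {0,5,6,7}:4  {4,5,6,7}:1
  |U|=5: {0,4,5,6,7}:5  {3,4,5,6,7}:1
  |U|=6: {0,3,4,5,6,7}:6  {2,3,4,5,6,7}:1
  start at 0(k): 1
  start at 1(h): 7
sum over floor = 8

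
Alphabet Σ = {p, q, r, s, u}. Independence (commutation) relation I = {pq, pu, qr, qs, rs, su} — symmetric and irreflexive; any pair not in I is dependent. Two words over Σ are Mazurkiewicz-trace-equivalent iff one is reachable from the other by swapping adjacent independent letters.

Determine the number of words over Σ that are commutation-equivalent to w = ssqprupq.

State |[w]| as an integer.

16

drop 0:s onto floor
drop 1:s onto {0:s}
drop 2:q onto floor
drop 3:p onto {1:s}
drop 4:r onto {3:p}
drop 5:u onto {2:q, 4:r}
drop 6:p onto {4:r}
drop 7:q onto {5:u}
ground layer = {0:s, 2:q}
drop-orders for the pieces not yet dropped (sum over which currently-grounded one goes next):
  1 to go: {6} 1  {7} 1
  2 to go: {5,7} 1  {6,7} 2
  3 to go: {2,5,7} 1  {5,6,7} 3
  4 to go: {2,5,6,7} 4  {4,5,6,7} 3
  5 to go: {2,4,5,6,7} 7  {3,4,5,6,7} 3
  6 to go: {1,3,4,5,6,7} 3  {2,3,4,5,6,7} 10
  if 0:s drops first: 13 orders
  if 2:q drops first: 3 orders
heap linearizations: 16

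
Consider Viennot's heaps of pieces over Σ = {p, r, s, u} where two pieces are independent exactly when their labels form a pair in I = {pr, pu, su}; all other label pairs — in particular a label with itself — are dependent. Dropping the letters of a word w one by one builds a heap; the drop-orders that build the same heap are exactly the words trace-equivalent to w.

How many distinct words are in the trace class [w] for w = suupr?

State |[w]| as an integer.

0(s) covers ∅
1(u) covers ∅
2(u) covers 1:u
3(p) covers 0:s
4(r) covers 0:s, 2:u
floor of heap: 0:s, 1:u
completions by unplaced set U, small U first (add the entries for U minus each lowest piece of U):
  |U|=1: {3}:1  {4}:1
  |U|=2: {2,4}:1  {3,4}:2
  |U|=3: {0,3,4}:2  {1,2,4}:1  {2,3,4}:3
  start at 0(s): 4
  start at 1(u): 5
sum over floor = 9

9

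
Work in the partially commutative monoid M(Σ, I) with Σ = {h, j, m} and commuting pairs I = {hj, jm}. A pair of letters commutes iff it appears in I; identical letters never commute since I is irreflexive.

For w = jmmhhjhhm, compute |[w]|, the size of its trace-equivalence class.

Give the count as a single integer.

piece 0:j — minimal
piece 1:m — minimal
piece 2:m rests on {1:m}
piece 3:h rests on {2:m}
piece 4:h rests on {3:h}
piece 5:j rests on {0:j}
piece 6:h rests on {4:h}
piece 7:h rests on {6:h}
piece 8:m rests on {7:h}
minimal pieces: {0:j, 1:m}
ways to finish when only these pieces remain (= sum over removing one remaining piece with nothing left below it):
  1 left: {5}→1  {8}→1
  2 left: {0,5}→1  {5,8}→2  {7,8}→1
  3 left: {0,5,8}→3  {5,7,8}→3  {6,7,8}→1
  4 left: {0,5,7,8}→6  {4,6,7,8}→1  {5,6,7,8}→4
  5 left: {0,5,6,7,8}→10  {3,4,6,7,8}→1  {4,5,6,7,8}→5
  6 left: {0,4,5,6,7,8}→15  {2,3,4,6,7,8}→1  {3,4,5,6,7,8}→6
  7 left: {0,3,4,5,6,7,8}→21  {1,2,3,4,6,7,8}→1  {2,3,4,5,6,7,8}→7
  placing 0:j first → 8 extensions
  placing 1:m first → 28 extensions
total linear extensions = 36

36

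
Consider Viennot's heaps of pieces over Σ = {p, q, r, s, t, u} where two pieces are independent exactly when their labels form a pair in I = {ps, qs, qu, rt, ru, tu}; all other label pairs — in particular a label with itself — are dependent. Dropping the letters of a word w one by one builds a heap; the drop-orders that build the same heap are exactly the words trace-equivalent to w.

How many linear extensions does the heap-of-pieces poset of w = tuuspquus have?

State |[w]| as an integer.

piece 0:t — minimal
piece 1:u — minimal
piece 2:u rests on {1:u}
piece 3:s rests on {0:t, 2:u}
piece 4:p rests on {0:t, 2:u}
piece 5:q rests on {4:p}
piece 6:u rests on {3:s, 4:p}
piece 7:u rests on {6:u}
piece 8:s rests on {7:u}
minimal pieces: {0:t, 1:u}
ways to finish when only these pieces remain (= sum over removing one remaining piece with nothing left below it):
  1 left: {5}→1  {8}→1
  2 left: {5,8}→2  {7,8}→1
  3 left: {5,7,8}→3  {6,7,8}→1
  4 left: {3,6,7,8}→1  {5,6,7,8}→4
  5 left: {3,5,6,7,8}→5  {4,5,6,7,8}→4
  6 left: {3,4,5,6,7,8}→9
  7 left: {0,3,4,5,6,7,8}→9  {2,3,4,5,6,7,8}→9
  placing 0:t first → 9 extensions
  placing 1:u first → 18 extensions
total linear extensions = 27

27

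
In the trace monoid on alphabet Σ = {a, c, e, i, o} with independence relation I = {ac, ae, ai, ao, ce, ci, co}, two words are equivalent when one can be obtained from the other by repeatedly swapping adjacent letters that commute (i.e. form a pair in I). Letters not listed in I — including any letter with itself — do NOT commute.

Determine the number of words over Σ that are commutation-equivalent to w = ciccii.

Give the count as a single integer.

20

drop 0:c onto floor
drop 1:i onto floor
drop 2:c onto {0:c}
drop 3:c onto {2:c}
drop 4:i onto {1:i}
drop 5:i onto {4:i}
ground layer = {0:c, 1:i}
drop-orders for the pieces not yet dropped (sum over which currently-grounded one goes next):
  1 to go: {3} 1  {5} 1
  2 to go: {2,3} 1  {3,5} 2  {4,5} 1
  3 to go: {0,2,3} 1  {1,4,5} 1  {2,3,5} 3  {3,4,5} 3
  4 to go: {0,2,3,5} 4  {1,3,4,5} 4  {2,3,4,5} 6
  if 0:c drops first: 10 orders
  if 1:i drops first: 10 orders
heap linearizations: 20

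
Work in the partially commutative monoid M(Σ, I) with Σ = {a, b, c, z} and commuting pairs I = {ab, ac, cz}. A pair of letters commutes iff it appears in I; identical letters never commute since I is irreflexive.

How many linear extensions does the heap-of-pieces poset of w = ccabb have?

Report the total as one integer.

5

#0=c has no predecessor
#1=c depends on [0:c]
#2=a has no predecessor
#3=b depends on [1:c]
#4=b depends on [3:b]
sources: [0:c, 2:a]
N(rest) = Σ N(rest − s) over sources s of rest; N(one piece) = 1:
  size 1 → [2]=1  [4]=1
  size 2 → [2,4]=2  [3,4]=1
  size 3 → [1,3,4]=1  [2,3,4]=3
  first=0(c) contributes 4
  first=2(a) contributes 1
|[w]| = 5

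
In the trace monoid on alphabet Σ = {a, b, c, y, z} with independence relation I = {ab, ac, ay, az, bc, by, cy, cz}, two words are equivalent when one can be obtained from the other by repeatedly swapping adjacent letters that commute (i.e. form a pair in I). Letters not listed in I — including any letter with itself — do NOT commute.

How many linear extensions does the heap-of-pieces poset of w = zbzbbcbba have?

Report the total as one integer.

72

piece 0:z — minimal
piece 1:b rests on {0:z}
piece 2:z rests on {1:b}
piece 3:b rests on {2:z}
piece 4:b rests on {3:b}
piece 5:c — minimal
piece 6:b rests on {4:b}
piece 7:b rests on {6:b}
piece 8:a — minimal
minimal pieces: {0:z, 5:c, 8:a}
ways to finish when only these pieces remain (= sum over removing one remaining piece with nothing left below it):
  1 left: {5}→1  {7}→1  {8}→1
  2 left: {5,7}→2  {5,8}→2  {6,7}→1  {7,8}→2
  3 left: {4,6,7}→1  {5,6,7}→3  {5,7,8}→6  {6,7,8}→3
  4 left: {3,4,6,7}→1  {4,5,6,7}→4  {4,6,7,8}→4  {5,6,7,8}→12
  5 left: {2,3,4,6,7}→1  {3,4,5,6,7}→5  {3,4,6,7,8}→5  {4,5,6,7,8}→20
  6 left: {1,2,3,4,6,7}→1  {2,3,4,5,6,7}→6  {2,3,4,6,7,8}→6  {3,4,5,6,7,8}→30
  7 left: {0,1,2,3,4,6,7}→1  {1,2,3,4,5,6,7}→7  {1,2,3,4,6,7,8}→7  {2,3,4,5,6,7,8}→42
  placing 0:z first → 56 extensions
  placing 5:c first → 8 extensions
  placing 8:a first → 8 extensions
total linear extensions = 72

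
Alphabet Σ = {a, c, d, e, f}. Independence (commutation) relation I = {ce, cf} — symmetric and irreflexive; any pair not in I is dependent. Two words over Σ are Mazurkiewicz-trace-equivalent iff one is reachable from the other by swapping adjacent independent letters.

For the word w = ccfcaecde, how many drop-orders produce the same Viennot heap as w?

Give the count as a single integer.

#0=c has no predecessor
#1=c depends on [0:c]
#2=f has no predecessor
#3=c depends on [1:c]
#4=a depends on [2:f, 3:c]
#5=e depends on [4:a]
#6=c depends on [4:a]
#7=d depends on [5:e, 6:c]
#8=e depends on [7:d]
sources: [0:c, 2:f]
N(rest) = Σ N(rest − s) over sources s of rest; N(one piece) = 1:
  size 1 → [8]=1
  size 2 → [7,8]=1
  size 3 → [5,7,8]=1  [6,7,8]=1
  size 4 → [5,6,7,8]=2
  size 5 → [4,5,6,7,8]=2
  size 6 → [2,4,5,6,7,8]=2  [3,4,5,6,7,8]=2
  size 7 → [1,3,4,5,6,7,8]=2  [2,3,4,5,6,7,8]=4
  first=0(c) contributes 6
  first=2(f) contributes 2
|[w]| = 8

8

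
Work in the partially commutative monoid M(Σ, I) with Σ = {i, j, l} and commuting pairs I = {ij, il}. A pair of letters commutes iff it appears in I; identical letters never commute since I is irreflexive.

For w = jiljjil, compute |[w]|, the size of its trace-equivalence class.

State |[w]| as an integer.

21

piece 0:j — minimal
piece 1:i — minimal
piece 2:l rests on {0:j}
piece 3:j rests on {2:l}
piece 4:j rests on {3:j}
piece 5:i rests on {1:i}
piece 6:l rests on {4:j}
minimal pieces: {0:j, 1:i}
ways to finish when only these pieces remain (= sum over removing one remaining piece with nothing left below it):
  1 left: {5}→1  {6}→1
  2 left: {1,5}→1  {4,6}→1  {5,6}→2
  3 left: {1,5,6}→3  {3,4,6}→1  {4,5,6}→3
  4 left: {1,4,5,6}→6  {2,3,4,6}→1  {3,4,5,6}→4
  5 left: {0,2,3,4,6}→1  {1,3,4,5,6}→10  {2,3,4,5,6}→5
  placing 0:j first → 15 extensions
  placing 1:i first → 6 extensions
total linear extensions = 21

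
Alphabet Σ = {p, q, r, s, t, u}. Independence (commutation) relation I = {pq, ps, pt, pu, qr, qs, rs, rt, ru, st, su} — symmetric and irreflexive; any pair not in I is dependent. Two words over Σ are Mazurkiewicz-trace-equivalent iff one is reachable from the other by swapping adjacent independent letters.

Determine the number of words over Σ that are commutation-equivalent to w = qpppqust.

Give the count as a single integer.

#0=q has no predecessor
#1=p has no predecessor
#2=p depends on [1:p]
#3=p depends on [2:p]
#4=q depends on [0:q]
#5=u depends on [4:q]
#6=s has no predecessor
#7=t depends on [5:u]
sources: [0:q, 1:p, 6:s]
N(rest) = Σ N(rest − s) over sources s of rest; N(one piece) = 1:
  size 1 → [3]=1  [6]=1  [7]=1
  size 2 → [2,3]=1  [3,6]=2  [3,7]=2  [5,7]=1  [6,7]=2
  size 3 → [1,2,3]=1  [2,3,6]=3  [2,3,7]=3  [3,5,7]=3  [3,6,7]=6  [4,5,7]=1  [5,6,7]=3
  size 4 → [0,4,5,7]=1  [1,2,3,6]=4  [1,2,3,7]=4  [2,3,5,7]=6  [2,3,6,7]=12  [3,4,5,7]=4  [3,5,6,7]=12  [4,5,6,7]=4
  size 5 → [0,3,4,5,7]=5  [0,4,5,6,7]=5  [1,2,3,5,7]=10  [1,2,3,6,7]=20  [2,3,4,5,7]=10  [2,3,5,6,7]=30  [3,4,5,6,7]=20
  size 6 → [0,2,3,4,5,7]=15  [0,3,4,5,6,7]=30  [1,2,3,4,5,7]=20  [1,2,3,5,6,7]=60  [2,3,4,5,6,7]=60
  first=0(q) contributes 140
  first=1(p) contributes 105
  first=6(s) contributes 35
|[w]| = 280

280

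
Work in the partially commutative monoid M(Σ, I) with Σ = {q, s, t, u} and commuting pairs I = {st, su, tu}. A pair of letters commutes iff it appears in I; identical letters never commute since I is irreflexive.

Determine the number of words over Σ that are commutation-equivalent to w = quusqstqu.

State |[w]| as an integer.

6

piece 0:q — minimal
piece 1:u rests on {0:q}
piece 2:u rests on {1:u}
piece 3:s rests on {0:q}
piece 4:q rests on {2:u, 3:s}
piece 5:s rests on {4:q}
piece 6:t rests on {4:q}
piece 7:q rests on {5:s, 6:t}
piece 8:u rests on {7:q}
minimal pieces: {0:q}
ways to finish when only these pieces remain (= sum over removing one remaining piece with nothing left below it):
  1 left: {8}→1
  2 left: {7,8}→1
  3 left: {5,7,8}→1  {6,7,8}→1
  4 left: {5,6,7,8}→2
  5 left: {4,5,6,7,8}→2
  6 left: {2,4,5,6,7,8}→2  {3,4,5,6,7,8}→2
  7 left: {1,2,4,5,6,7,8}→2  {2,3,4,5,6,7,8}→4
  placing 0:q first → 6 extensions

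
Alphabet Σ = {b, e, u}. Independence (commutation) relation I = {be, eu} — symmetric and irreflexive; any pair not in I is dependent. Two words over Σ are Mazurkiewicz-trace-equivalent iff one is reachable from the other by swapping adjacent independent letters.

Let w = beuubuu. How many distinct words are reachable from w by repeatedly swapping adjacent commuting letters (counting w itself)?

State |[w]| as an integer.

7

0(b) covers ∅
1(e) covers ∅
2(u) covers 0:b
3(u) covers 2:u
4(b) covers 3:u
5(u) covers 4:b
6(u) covers 5:u
floor of heap: 0:b, 1:e
completions by unplaced set U, small U first (add the entries for U minus each lowest piece of U):
  |U|=1: {1}:1  {6}:1
  |U|=2: {1,6}:2  {5,6}:1
  |U|=3: {1,5,6}:3  {4,5,6}:1
  |U|=4: {1,4,5,6}:4  {3,4,5,6}:1
  |U|=5: {1,3,4,5,6}:5  {2,3,4,5,6}:1
  start at 0(b): 6
  start at 1(e): 1
sum over floor = 7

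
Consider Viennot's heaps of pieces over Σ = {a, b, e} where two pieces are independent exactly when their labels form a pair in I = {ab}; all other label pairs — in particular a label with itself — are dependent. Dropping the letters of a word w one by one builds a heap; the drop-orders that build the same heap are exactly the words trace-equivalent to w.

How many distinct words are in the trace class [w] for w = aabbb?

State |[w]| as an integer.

10

piece 0:a — minimal
piece 1:a rests on {0:a}
piece 2:b — minimal
piece 3:b rests on {2:b}
piece 4:b rests on {3:b}
minimal pieces: {0:a, 2:b}
ways to finish when only these pieces remain (= sum over removing one remaining piece with nothing left below it):
  1 left: {1}→1  {4}→1
  2 left: {0,1}→1  {1,4}→2  {3,4}→1
  3 left: {0,1,4}→3  {1,3,4}→3  {2,3,4}→1
  placing 0:a first → 4 extensions
  placing 2:b first → 6 extensions
total linear extensions = 10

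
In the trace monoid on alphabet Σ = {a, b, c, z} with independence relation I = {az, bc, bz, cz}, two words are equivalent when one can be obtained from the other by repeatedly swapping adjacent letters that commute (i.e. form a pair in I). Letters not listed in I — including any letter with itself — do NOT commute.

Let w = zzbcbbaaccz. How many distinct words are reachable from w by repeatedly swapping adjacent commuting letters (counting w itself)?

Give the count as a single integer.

piece 0:z — minimal
piece 1:z rests on {0:z}
piece 2:b — minimal
piece 3:c — minimal
piece 4:b rests on {2:b}
piece 5:b rests on {4:b}
piece 6:a rests on {3:c, 5:b}
piece 7:a rests on {6:a}
piece 8:c rests on {7:a}
piece 9:c rests on {8:c}
piece 10:z rests on {1:z}
minimal pieces: {0:z, 2:b, 3:c}
ways to finish when only these pieces remain (= sum over removing one remaining piece with nothing left below it):
  1 left: {9}→1  {10}→1
  2 left: {1,10}→1  {8,9}→1  {9,10}→2
  3 left: {0,1,10}→1  {1,9,10}→3  {7,8,9}→1  {8,9,10}→3
  4 left: {0,1,9,10}→4  {1,8,9,10}→6  {6,7,8,9}→1  {7,8,9,10}→4
  5 left: {0,1,8,9,10}→10  {1,7,8,9,10}→10  {3,6,7,8,9}→1  {5,6,7,8,9}→1  {6,7,8,9,10}→5
  6 left: {0,1,7,8,9,10}→20  {1,6,7,8,9,10}→15  {3,5,6,7,8,9}→2  {3,6,7,8,9,10}→6  {4,5,6,7,8,9}→1  {5,6,7,8,9,10}→6
  7 left: {0,1,6,7,8,9,10}→35  {1,3,6,7,8,9,10}→21  {1,5,6,7,8,9,10}→21  {2,4,5,6,7,8,9}→1  {3,4,5,6,7,8,9}→3  {3,5,6,7,8,9,10}→14  {4,5,6,7,8,9,10}→7
  8 left: {0,1,3,6,7,8,9,10}→56  {0,1,5,6,7,8,9,10}→56  {1,3,5,6,7,8,9,10}→56  {1,4,5,6,7,8,9,10}→28  {2,3,4,5,6,7,8,9}→4  {2,4,5,6,7,8,9,10}→8  {3,4,5,6,7,8,9,10}→24
  9 left: {0,1,3,5,6,7,8,9,10}→168  {0,1,4,5,6,7,8,9,10}→84  {1,2,4,5,6,7,8,9,10}→36  {1,3,4,5,6,7,8,9,10}→108  {2,3,4,5,6,7,8,9,10}→36
  placing 0:z first → 180 extensions
  placing 2:b first → 360 extensions
  placing 3:c first → 120 extensions
total linear extensions = 660

660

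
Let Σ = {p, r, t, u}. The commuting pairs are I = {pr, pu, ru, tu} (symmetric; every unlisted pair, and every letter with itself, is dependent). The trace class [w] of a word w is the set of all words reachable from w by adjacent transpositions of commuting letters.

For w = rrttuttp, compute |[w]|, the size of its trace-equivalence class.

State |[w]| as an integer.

8

piece 0:r — minimal
piece 1:r rests on {0:r}
piece 2:t rests on {1:r}
piece 3:t rests on {2:t}
piece 4:u — minimal
piece 5:t rests on {3:t}
piece 6:t rests on {5:t}
piece 7:p rests on {6:t}
minimal pieces: {0:r, 4:u}
ways to finish when only these pieces remain (= sum over removing one remaining piece with nothing left below it):
  1 left: {4}→1  {7}→1
  2 left: {4,7}→2  {6,7}→1
  3 left: {4,6,7}→3  {5,6,7}→1
  4 left: {3,5,6,7}→1  {4,5,6,7}→4
  5 left: {2,3,5,6,7}→1  {3,4,5,6,7}→5
  6 left: {1,2,3,5,6,7}→1  {2,3,4,5,6,7}→6
  placing 0:r first → 7 extensions
  placing 4:u first → 1 extensions
total linear extensions = 8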